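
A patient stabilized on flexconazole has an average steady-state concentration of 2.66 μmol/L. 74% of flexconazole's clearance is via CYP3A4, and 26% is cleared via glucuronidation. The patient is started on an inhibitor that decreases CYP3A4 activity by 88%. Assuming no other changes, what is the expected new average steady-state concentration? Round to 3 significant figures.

The CYP3A4 pathway (74% of clearance) drops to 0.12× activity: 0.74 × 0.12 = 0.0888.
Non-CYP routes (26%) are unchanged.
Relative clearance = 0.0888 + 0.26 = 0.3488.
New average steady-state concentration = baseline ÷ relative clearance = 2.66 / 0.3488 = 7.63 μmol/L.

7.63 μmol/L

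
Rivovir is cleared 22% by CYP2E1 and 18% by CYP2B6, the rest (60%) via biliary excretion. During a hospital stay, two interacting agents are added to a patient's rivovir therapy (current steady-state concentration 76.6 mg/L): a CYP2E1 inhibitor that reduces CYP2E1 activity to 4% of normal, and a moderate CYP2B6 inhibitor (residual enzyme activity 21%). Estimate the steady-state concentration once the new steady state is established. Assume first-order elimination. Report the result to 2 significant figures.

1.2 × 10² mg/L

CYP2E1: 0.22 × 0.04 = 0.0088
CYP2B6: 0.18 × 0.21 = 0.0378
Other: 0.6 (unchanged)
Relative clearance = 0.0088 + 0.0378 + 0.6 = 0.6466.
New steady-state concentration = 76.6 / 0.6466 = 1.2 × 10² mg/L (concentration scales inversely with clearance).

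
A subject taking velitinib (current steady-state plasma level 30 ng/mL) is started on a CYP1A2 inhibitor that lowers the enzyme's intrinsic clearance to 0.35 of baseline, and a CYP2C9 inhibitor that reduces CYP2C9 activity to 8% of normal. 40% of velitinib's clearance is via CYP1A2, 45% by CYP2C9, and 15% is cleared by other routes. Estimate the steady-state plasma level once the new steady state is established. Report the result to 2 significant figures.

92 ng/mL

The CYP1A2 pathway (40% of clearance) drops to 0.35× activity: 0.4 × 0.35 = 0.14.
The CYP2C9 pathway (45% of clearance) falls to 0.08× activity: 0.45 × 0.08 = 0.036.
Non-CYP routes (15%) are unchanged.
New clearance relative to baseline: 0.14 + 0.036 + 0.15 = 0.326.
Dividing the baseline by the relative clearance: 30 / 0.326 = 92 ng/mL.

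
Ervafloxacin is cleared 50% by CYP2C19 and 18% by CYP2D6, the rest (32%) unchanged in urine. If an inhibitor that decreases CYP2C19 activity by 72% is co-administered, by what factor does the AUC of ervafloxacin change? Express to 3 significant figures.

The CYP2C19 pathway (50% of clearance) is reduced to 0.28× activity: 0.5 × 0.28 = 0.14.
CYP2D6 (18%) and the residual 32% are unaffected.
New clearance relative to baseline: 0.14 + 0.18 + 0.32 = 0.64.
AUC ratio = CL_old/CL_new = 1 / 0.64 = 1.56.

1.56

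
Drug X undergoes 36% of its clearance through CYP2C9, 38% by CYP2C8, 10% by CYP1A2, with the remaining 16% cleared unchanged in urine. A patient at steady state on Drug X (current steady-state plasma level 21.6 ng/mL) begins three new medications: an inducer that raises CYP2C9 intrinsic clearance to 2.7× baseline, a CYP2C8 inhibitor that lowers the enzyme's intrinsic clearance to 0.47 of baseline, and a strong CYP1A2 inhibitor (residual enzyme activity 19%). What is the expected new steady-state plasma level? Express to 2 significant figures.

16 ng/mL

CYP2C9: 0.36 × 2.7 = 0.972
CYP2C8: 0.38 × 0.47 = 0.1786
CYP1A2: 0.1 × 0.19 = 0.019
Other: 0.16 (unchanged)
New clearance relative to baseline: 0.972 + 0.1786 + 0.019 + 0.16 = 1.3296.
Dividing the baseline by the relative clearance: 21.6 / 1.3296 = 16 ng/mL.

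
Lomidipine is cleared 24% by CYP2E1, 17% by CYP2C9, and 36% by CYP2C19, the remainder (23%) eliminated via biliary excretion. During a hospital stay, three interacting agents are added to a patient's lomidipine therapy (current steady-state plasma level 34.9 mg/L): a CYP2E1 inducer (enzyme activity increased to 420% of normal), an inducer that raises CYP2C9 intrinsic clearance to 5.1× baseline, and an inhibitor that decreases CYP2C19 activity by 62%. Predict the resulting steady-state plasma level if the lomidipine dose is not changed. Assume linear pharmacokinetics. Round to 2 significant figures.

CYP2E1: 0.24 × 4.2 = 1.008
CYP2C9: 0.17 × 5.1 = 0.867
CYP2C19: 0.36 × 0.38 = 0.1368
Other: 0.23 (unchanged)
CL_new/CL_old = 1.008 + 0.867 + 0.1368 + 0.23 = 2.2418.
New steady-state plasma level = 34.9 / 2.2418 = 16 mg/L (concentration scales inversely with clearance).

16 mg/L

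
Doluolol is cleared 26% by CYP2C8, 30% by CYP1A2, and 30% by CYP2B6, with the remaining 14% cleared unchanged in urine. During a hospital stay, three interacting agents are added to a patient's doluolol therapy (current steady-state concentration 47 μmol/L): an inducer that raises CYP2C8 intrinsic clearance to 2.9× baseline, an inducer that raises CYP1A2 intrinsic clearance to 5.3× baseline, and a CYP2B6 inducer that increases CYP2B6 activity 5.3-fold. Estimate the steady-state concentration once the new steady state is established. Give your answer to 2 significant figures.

12 μmol/L

The CYP2C8 pathway (26% of clearance) is boosted to 2.9× activity: 0.26 × 2.9 = 0.754.
The CYP1A2 pathway (30% of clearance) increases to 5.3× activity: 0.3 × 5.3 = 1.59.
The CYP2B6 pathway (30% of clearance) increases to 5.3× activity: 0.3 × 5.3 = 1.59.
The remaining 14% of clearance is unaffected.
New clearance relative to baseline: 0.754 + 1.59 + 1.59 + 0.14 = 4.074.
New steady-state concentration = 47 / 4.074 = 12 μmol/L (concentration scales inversely with clearance).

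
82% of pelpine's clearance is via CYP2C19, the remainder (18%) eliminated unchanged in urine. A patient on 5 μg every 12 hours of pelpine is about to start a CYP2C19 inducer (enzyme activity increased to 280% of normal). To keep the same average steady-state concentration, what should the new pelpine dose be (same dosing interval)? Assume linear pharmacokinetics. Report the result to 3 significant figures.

12.4 μg

CYP2C19: 0.82 × 2.8 = 2.296
Other: 0.18 (unchanged)
CL_new/CL_old = 2.296 + 0.18 = 2.476.
Css,avg = (dose rate)/CL, so holding Css fixed requires dose ∝ CL: 5 × 2.476 = 12.4 μg.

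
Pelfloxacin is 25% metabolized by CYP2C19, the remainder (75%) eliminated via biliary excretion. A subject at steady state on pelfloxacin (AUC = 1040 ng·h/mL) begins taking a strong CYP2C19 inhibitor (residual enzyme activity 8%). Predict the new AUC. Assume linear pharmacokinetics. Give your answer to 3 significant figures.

1.35 × 10³ ng·h/mL

The CYP2C19 pathway (25% of clearance) drops to 0.08× activity: 0.25 × 0.08 = 0.02.
The remaining 75% of clearance is unaffected.
Relative clearance = 0.02 + 0.75 = 0.77.
AUC ∝ 1/CL, so new value = 1040 / 0.77 = 1.35 × 10³ ng·h/mL.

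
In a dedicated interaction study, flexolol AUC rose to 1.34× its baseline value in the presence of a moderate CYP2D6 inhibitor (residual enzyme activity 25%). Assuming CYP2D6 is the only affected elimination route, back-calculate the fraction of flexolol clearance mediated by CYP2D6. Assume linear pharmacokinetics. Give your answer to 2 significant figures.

0.34

Let x = fm,CYP2D6. Because AUC ∝ 1/CL, relative clearance fell to 1/1.34 = 0.7463.
Setting x·0.25 + (1 − x) = 0.7463 and solving: x = (0.7463 − 1)/(0.25 − 1) = 0.34.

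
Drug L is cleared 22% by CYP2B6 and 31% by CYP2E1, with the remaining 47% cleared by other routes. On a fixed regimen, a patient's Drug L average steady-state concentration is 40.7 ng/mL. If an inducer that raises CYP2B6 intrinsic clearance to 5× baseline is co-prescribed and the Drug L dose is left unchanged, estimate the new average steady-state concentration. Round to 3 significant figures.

21.6 ng/mL

The CYP2B6 pathway (22% of clearance) increases to 5× activity: 0.22 × 5 = 1.1.
CYP2E1 (31%) and the residual 47% are unaffected.
New clearance relative to baseline: 1.1 + 0.31 + 0.47 = 1.88.
Average steady-state concentration ∝ 1/CL, so new value = 40.7 / 1.88 = 21.6 ng/mL.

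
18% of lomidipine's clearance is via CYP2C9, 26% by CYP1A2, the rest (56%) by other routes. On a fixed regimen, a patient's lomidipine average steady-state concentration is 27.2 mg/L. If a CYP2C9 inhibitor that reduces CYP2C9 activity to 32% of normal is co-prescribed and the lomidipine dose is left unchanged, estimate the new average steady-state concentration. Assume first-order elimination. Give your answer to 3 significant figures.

The CYP2C9 pathway (18% of clearance) drops to 0.32× activity: 0.18 × 0.32 = 0.0576.
CYP1A2 (26%) and the residual 56% are unaffected.
New clearance relative to baseline: 0.0576 + 0.26 + 0.56 = 0.8776.
New average steady-state concentration = baseline ÷ relative clearance = 27.2 / 0.8776 = 31.0 mg/L.

31.0 mg/L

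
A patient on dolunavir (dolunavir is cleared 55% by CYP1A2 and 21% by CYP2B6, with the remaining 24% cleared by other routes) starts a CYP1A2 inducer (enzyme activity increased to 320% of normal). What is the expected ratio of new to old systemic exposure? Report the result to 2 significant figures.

The CYP1A2 pathway (55% of clearance) rises to 3.2× activity: 0.55 × 3.2 = 1.76.
CYP2B6 (21%) and the residual 24% are unaffected.
CL_new/CL_old = 1.76 + 0.21 + 0.24 = 2.21.
Systemic exposure ratio = CL_old/CL_new = 1 / 2.21 = 0.45.

0.45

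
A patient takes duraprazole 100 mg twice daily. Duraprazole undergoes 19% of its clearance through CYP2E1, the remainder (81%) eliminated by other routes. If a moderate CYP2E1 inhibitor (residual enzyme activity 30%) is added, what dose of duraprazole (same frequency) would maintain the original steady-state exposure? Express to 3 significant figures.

86.7 mg

The CYP2E1 pathway (19% of clearance) falls to 0.3× activity: 0.19 × 0.3 = 0.057.
The remaining 81% of clearance is unaffected.
CL_new/CL_old = 0.057 + 0.81 = 0.867.
Css,avg = (dose rate)/CL, so holding Css fixed requires dose ∝ CL: 100 × 0.867 = 86.7 mg.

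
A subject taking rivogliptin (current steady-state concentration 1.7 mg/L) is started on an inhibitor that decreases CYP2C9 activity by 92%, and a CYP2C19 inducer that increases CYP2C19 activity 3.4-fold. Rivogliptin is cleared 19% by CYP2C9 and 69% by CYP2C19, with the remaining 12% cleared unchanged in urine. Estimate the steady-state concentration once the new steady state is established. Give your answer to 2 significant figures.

The CYP2C9 pathway (19% of clearance) falls to 0.08× activity: 0.19 × 0.08 = 0.0152.
The CYP2C19 pathway (69% of clearance) increases to 3.4× activity: 0.69 × 3.4 = 2.346.
The remaining 12% of clearance is unaffected.
CL_new/CL_old = 0.0152 + 2.346 + 0.12 = 2.4812.
New steady-state concentration = 1.7 / 2.4812 = 0.69 mg/L (concentration scales inversely with clearance).

0.69 mg/L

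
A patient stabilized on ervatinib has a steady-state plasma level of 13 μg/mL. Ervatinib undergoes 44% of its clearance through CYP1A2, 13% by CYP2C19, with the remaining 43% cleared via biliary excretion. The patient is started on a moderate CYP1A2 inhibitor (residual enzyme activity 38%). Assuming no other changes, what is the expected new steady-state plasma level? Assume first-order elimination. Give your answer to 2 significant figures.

18 μg/mL

The CYP1A2 pathway (44% of clearance) is reduced to 0.38× activity: 0.44 × 0.38 = 0.1672.
CYP2C19 (13%) and the residual 43% are unaffected.
Relative clearance = 0.1672 + 0.13 + 0.43 = 0.7272.
Steady-state plasma level ∝ 1/CL, so new value = 13 / 0.7272 = 18 μg/mL.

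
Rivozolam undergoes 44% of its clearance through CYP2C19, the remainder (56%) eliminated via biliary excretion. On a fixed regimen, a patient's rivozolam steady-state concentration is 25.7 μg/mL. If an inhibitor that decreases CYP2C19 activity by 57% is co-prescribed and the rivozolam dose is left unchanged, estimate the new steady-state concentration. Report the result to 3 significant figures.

34.3 μg/mL

The CYP2C19 pathway (44% of clearance) drops to 0.43× activity: 0.44 × 0.43 = 0.1892.
Non-CYP routes (56%) are unchanged.
Relative clearance = 0.1892 + 0.56 = 0.7492.
New steady-state concentration = baseline ÷ relative clearance = 25.7 / 0.7492 = 34.3 μg/mL.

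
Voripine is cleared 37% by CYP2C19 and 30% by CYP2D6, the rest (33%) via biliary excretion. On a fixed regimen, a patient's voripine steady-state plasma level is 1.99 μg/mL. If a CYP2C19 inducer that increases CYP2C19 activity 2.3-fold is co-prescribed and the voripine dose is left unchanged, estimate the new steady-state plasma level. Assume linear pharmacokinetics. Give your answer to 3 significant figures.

The CYP2C19 pathway (37% of clearance) rises to 2.3× activity: 0.37 × 2.3 = 0.851.
CYP2D6 (30%) and the residual 33% are unaffected.
CL_new/CL_old = 0.851 + 0.3 + 0.33 = 1.481.
With dosing unchanged, steady-state plasma level scales as 1/CL: 1.99 / 1.481 = 1.34 μg/mL.

1.34 μg/mL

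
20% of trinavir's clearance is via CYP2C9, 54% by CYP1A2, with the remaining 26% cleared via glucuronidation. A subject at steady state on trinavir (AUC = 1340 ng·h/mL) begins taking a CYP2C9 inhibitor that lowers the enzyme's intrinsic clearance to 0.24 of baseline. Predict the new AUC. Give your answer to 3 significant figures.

1.58 × 10³ ng·h/mL

The CYP2C9 pathway (20% of clearance) falls to 0.24× activity: 0.2 × 0.24 = 0.048.
CYP1A2 (54%) and the residual 26% are unaffected.
Relative clearance = 0.048 + 0.54 + 0.26 = 0.848.
AUC ∝ 1/CL, so new value = 1340 / 0.848 = 1.58 × 10³ ng·h/mL.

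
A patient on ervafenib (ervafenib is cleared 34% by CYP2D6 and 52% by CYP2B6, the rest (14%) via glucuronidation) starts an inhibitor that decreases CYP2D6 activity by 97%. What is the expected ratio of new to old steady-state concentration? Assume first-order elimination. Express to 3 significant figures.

CYP2D6: 0.34 × 0.03 = 0.0102
CYP2B6: 0.52 (unchanged)
Other: 0.14 (unchanged)
CL_new/CL_old = 0.0102 + 0.52 + 0.14 = 0.6702.
Since steady-state concentration ∝ 1/CL, the ratio is 1 / 0.6702 = 1.49.

1.49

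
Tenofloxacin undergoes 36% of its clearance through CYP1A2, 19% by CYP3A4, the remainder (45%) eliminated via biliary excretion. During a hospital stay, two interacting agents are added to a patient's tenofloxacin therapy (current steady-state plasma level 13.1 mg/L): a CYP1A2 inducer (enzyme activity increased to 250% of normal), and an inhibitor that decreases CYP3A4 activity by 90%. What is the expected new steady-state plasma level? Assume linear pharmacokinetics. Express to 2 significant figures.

CYP1A2: 0.36 × 2.5 = 0.9
CYP3A4: 0.19 × 0.1 = 0.019
Other: 0.45 (unchanged)
New clearance relative to baseline: 0.9 + 0.019 + 0.45 = 1.369.
New steady-state plasma level = 13.1 / 1.369 = 9.6 mg/L (concentration scales inversely with clearance).

9.6 mg/L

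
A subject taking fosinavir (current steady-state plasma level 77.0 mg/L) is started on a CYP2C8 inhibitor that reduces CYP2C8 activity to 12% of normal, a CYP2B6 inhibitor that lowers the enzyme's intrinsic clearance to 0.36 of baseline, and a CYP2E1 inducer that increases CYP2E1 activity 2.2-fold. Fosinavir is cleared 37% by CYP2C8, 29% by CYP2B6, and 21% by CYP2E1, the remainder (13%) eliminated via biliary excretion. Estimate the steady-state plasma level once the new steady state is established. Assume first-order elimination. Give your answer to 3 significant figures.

The CYP2C8 pathway (37% of clearance) drops to 0.12× activity: 0.37 × 0.12 = 0.0444.
The CYP2B6 pathway (29% of clearance) drops to 0.36× activity: 0.29 × 0.36 = 0.1044.
The CYP2E1 pathway (21% of clearance) is boosted to 2.2× activity: 0.21 × 2.2 = 0.462.
Non-CYP routes (13%) are unchanged.
New clearance relative to baseline: 0.0444 + 0.1044 + 0.462 + 0.13 = 0.7408.
Steady-state plasma level ∝ 1/CL: new value = 77.0 / 0.7408 = 104 mg/L.

104 mg/L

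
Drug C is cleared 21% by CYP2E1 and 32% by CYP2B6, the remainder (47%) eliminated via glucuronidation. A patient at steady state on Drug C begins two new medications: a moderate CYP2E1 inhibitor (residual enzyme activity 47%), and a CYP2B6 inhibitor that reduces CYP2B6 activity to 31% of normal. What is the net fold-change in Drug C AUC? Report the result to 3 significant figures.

1.50

The CYP2E1 pathway (21% of clearance) falls to 0.47× activity: 0.21 × 0.47 = 0.0987.
The CYP2B6 pathway (32% of clearance) is reduced to 0.31× activity: 0.32 × 0.31 = 0.0992.
Non-CYP routes (47%) are unchanged.
New clearance relative to baseline: 0.0987 + 0.0992 + 0.47 = 0.6679.
AUC ∝ 1/CL: fold-change = 1 / 0.6679 = 1.50.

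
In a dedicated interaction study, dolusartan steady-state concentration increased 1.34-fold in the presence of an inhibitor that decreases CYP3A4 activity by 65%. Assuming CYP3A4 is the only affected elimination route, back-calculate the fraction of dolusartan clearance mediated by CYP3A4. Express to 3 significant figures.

Write x for the fraction cleared via CYP3A4. The observed steady-state concentration change means clearance fell to 1/1.34 = 0.7463 of baseline.
Only the CYP3A4 route changed, so 0.7463 = x·0.35 + (1 − x), giving x = 0.390.

0.390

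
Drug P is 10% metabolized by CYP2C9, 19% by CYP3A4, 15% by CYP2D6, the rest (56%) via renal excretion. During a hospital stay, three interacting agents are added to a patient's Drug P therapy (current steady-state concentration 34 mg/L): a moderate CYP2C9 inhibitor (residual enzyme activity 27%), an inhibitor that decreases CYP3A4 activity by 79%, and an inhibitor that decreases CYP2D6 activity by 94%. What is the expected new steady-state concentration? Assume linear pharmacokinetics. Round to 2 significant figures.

CYP2C9: 0.1 × 0.27 = 0.027
CYP3A4: 0.19 × 0.21 = 0.0399
CYP2D6: 0.15 × 0.06 = 0.009
Other: 0.56 (unchanged)
CL_new/CL_old = 0.027 + 0.0399 + 0.009 + 0.56 = 0.6359.
Dividing the baseline by the relative clearance: 34 / 0.6359 = 53 mg/L.

53 mg/L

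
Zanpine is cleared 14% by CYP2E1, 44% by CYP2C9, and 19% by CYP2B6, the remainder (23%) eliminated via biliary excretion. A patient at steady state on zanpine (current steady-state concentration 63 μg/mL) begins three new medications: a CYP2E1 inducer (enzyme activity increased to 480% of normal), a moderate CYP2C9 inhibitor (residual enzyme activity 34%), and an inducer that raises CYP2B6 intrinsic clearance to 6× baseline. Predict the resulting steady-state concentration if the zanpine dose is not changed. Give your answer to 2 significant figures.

29 μg/mL

CYP2E1: 0.14 × 4.8 = 0.672
CYP2C9: 0.44 × 0.34 = 0.1496
CYP2B6: 0.19 × 6 = 1.14
Other: 0.23 (unchanged)
CL_new/CL_old = 0.672 + 0.1496 + 1.14 + 0.23 = 2.1916.
Steady-state concentration ∝ 1/CL: new value = 63 / 2.1916 = 29 μg/mL.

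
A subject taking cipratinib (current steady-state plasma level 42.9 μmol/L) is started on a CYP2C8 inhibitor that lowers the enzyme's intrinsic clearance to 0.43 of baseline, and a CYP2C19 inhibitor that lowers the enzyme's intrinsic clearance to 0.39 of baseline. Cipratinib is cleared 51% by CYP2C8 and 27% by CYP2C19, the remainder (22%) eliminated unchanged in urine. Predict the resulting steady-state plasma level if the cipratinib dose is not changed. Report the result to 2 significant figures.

79 μmol/L

The CYP2C8 pathway (51% of clearance) falls to 0.43× activity: 0.51 × 0.43 = 0.2193.
The CYP2C19 pathway (27% of clearance) falls to 0.39× activity: 0.27 × 0.39 = 0.1053.
The remaining 22% of clearance is unaffected.
Relative clearance = 0.2193 + 0.1053 + 0.22 = 0.5446.
New steady-state plasma level = 42.9 / 0.5446 = 79 μmol/L (concentration scales inversely with clearance).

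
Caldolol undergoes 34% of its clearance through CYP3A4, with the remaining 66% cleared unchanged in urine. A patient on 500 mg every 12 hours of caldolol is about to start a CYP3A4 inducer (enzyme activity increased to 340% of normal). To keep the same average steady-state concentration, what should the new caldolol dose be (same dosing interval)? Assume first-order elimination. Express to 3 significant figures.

908 mg

The CYP3A4 pathway (34% of clearance) rises to 3.4× activity: 0.34 × 3.4 = 1.156.
The remaining 66% of clearance is unaffected.
Relative clearance = 1.156 + 0.66 = 1.816.
Css,avg = (dose rate)/CL, so holding Css fixed requires dose ∝ CL: 500 × 1.816 = 908 mg.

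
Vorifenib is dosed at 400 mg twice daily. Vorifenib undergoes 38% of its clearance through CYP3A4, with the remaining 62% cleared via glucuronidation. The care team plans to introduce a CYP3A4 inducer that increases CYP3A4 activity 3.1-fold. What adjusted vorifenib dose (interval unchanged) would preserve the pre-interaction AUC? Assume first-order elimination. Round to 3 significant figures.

The CYP3A4 pathway (38% of clearance) increases to 3.1× activity: 0.38 × 3.1 = 1.178.
Non-CYP routes (62%) are unchanged.
New clearance relative to baseline: 1.178 + 0.62 = 1.798.
To maintain the same steady-state level, dose must scale with clearance: new dose = 400 × 1.798 = 719 mg.

719 mg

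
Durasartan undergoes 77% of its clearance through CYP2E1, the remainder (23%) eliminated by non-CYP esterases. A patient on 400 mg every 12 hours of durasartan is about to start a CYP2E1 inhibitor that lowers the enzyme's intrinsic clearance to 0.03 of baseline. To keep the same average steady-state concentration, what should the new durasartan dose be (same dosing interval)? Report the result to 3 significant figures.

CYP2E1: 0.77 × 0.03 = 0.0231
Other: 0.23 (unchanged)
New clearance relative to baseline: 0.0231 + 0.23 = 0.2531.
To maintain the same steady-state level, dose must scale with clearance: new dose = 400 × 0.2531 = 101 mg.

101 mg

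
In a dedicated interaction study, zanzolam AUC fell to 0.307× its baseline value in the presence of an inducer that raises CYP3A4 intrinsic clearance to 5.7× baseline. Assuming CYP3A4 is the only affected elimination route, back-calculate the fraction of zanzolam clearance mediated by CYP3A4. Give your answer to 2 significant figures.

0.48

Let fm be the CYP3A4 fraction. New clearance relative to baseline = fm × 5.7 + (1 − fm).
AUC ratio = 1 / (new CL fraction), so new CL fraction = 1 / 0.307 = 3.257.
fm × 5.7 + 1 − fm = 3.257  ⇒  fm × (5.7 − 1) = 2.257  ⇒  fm = 0.48.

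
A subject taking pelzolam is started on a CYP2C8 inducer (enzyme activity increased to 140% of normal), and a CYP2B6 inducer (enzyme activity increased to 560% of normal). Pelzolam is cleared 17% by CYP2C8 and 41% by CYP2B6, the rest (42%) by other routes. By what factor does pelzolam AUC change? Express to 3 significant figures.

The CYP2C8 pathway (17% of clearance) rises to 1.4× activity: 0.17 × 1.4 = 0.238.
The CYP2B6 pathway (41% of clearance) increases to 5.6× activity: 0.41 × 5.6 = 2.296.
The remaining 42% of clearance is unaffected.
CL_new/CL_old = 0.238 + 2.296 + 0.42 = 2.954.
Because AUC varies inversely with clearance, the combined effect is 1 / 2.954 = 0.339.

0.339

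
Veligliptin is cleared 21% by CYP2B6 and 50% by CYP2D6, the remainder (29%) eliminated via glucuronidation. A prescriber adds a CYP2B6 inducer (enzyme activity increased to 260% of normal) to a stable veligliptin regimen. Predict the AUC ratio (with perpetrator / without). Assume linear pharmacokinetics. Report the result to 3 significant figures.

0.749

CYP2B6: 0.21 × 2.6 = 0.546
CYP2D6: 0.5 (unchanged)
Other: 0.29 (unchanged)
New clearance relative to baseline: 0.546 + 0.5 + 0.29 = 1.336.
AUC is inversely proportional to clearance, so the fold-change is 1 / 1.336 = 0.749.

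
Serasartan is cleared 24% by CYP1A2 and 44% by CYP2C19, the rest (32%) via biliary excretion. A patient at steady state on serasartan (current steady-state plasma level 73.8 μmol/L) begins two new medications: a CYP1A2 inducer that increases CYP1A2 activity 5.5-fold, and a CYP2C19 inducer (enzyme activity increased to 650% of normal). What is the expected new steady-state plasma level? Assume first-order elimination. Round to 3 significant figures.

CYP1A2: 0.24 × 5.5 = 1.32
CYP2C19: 0.44 × 6.5 = 2.86
Other: 0.32 (unchanged)
New clearance relative to baseline: 1.32 + 2.86 + 0.32 = 4.5.
New steady-state plasma level = 73.8 / 4.5 = 16.4 μmol/L (concentration scales inversely with clearance).

16.4 μmol/L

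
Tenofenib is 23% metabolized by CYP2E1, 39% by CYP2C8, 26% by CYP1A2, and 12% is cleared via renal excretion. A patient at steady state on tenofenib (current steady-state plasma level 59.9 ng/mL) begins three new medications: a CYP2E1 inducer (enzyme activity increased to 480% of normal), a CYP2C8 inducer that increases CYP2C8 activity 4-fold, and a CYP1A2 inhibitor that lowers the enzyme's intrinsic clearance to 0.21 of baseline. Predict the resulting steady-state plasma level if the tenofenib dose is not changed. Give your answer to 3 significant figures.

The CYP2E1 pathway (23% of clearance) rises to 4.8× activity: 0.23 × 4.8 = 1.104.
The CYP2C8 pathway (39% of clearance) is boosted to 4× activity: 0.39 × 4 = 1.56.
The CYP1A2 pathway (26% of clearance) is reduced to 0.21× activity: 0.26 × 0.21 = 0.0546.
The remaining 12% of clearance is unaffected.
CL_new/CL_old = 1.104 + 1.56 + 0.0546 + 0.12 = 2.8386.
Dividing the baseline by the relative clearance: 59.9 / 2.8386 = 21.1 ng/mL.

21.1 ng/mL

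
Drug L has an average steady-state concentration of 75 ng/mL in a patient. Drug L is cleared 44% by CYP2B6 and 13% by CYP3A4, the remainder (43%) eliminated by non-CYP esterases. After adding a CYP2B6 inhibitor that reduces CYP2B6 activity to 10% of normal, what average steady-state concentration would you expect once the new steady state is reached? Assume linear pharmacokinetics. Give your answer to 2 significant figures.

1.2 × 10² ng/mL

The CYP2B6 pathway (44% of clearance) falls to 0.1× activity: 0.44 × 0.1 = 0.044.
CYP3A4 (13%) and the residual 43% are unaffected.
CL_new/CL_old = 0.044 + 0.13 + 0.43 = 0.604.
Average steady-state concentration ∝ 1/CL, so new value = 75 / 0.604 = 1.2 × 10² ng/mL.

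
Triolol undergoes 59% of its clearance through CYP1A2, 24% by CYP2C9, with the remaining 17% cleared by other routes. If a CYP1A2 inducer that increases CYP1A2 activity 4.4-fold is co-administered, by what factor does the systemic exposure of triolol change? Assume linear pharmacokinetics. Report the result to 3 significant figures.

0.333

The CYP1A2 pathway (59% of clearance) increases to 4.4× activity: 0.59 × 4.4 = 2.596.
CYP2C9 (24%) and the residual 17% are unaffected.
New clearance relative to baseline: 2.596 + 0.24 + 0.17 = 3.006.
Systemic exposure is inversely proportional to clearance, so the fold-change is 1 / 3.006 = 0.333.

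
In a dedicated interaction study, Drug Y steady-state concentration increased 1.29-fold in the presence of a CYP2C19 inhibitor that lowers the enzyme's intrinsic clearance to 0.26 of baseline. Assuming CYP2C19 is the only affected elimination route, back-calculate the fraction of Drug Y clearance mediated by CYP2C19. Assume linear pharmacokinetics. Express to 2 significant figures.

Let x = fm,CYP2C19. Because steady-state concentration ∝ 1/CL, relative clearance fell to 1/1.29 = 0.7752.
Setting x·0.26 + (1 − x) = 0.7752 and solving: x = (0.7752 − 1)/(0.26 − 1) = 0.30.

0.30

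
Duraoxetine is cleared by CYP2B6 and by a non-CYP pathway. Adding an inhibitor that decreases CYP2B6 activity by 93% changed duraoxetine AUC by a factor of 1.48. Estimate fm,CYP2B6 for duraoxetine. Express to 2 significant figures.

0.35

Let x = fm,CYP2B6. Because AUC ∝ 1/CL, relative clearance fell to 1/1.48 = 0.6757.
Only the CYP2B6 route changed, so 0.6757 = x·0.07 + (1 − x), giving x = 0.35.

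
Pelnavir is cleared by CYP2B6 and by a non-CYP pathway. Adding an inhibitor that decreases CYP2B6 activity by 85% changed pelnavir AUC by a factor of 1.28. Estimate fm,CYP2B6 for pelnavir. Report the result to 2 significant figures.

Let fm be the CYP2B6 fraction. New clearance relative to baseline = fm × 0.15 + (1 − fm).
AUC ratio = 1 / (new CL fraction), so new CL fraction = 1 / 1.28 = 0.7812.
fm × 0.15 + 1 − fm = 0.7812  ⇒  fm × (0.15 − 1) = −0.2188  ⇒  fm = 0.26.

0.26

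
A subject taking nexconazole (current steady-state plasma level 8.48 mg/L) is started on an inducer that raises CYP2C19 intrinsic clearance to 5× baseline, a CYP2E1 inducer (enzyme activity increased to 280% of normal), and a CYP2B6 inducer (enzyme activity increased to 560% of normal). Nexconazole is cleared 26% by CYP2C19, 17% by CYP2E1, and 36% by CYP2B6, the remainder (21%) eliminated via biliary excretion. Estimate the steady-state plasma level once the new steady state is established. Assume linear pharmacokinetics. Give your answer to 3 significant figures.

2.12 mg/L

The CYP2C19 pathway (26% of clearance) rises to 5× activity: 0.26 × 5 = 1.3.
The CYP2E1 pathway (17% of clearance) rises to 2.8× activity: 0.17 × 2.8 = 0.476.
The CYP2B6 pathway (36% of clearance) rises to 5.6× activity: 0.36 × 5.6 = 2.016.
Non-CYP routes (21%) are unchanged.
New clearance relative to baseline: 1.3 + 0.476 + 2.016 + 0.21 = 4.002.
New steady-state plasma level = 8.48 / 4.002 = 2.12 mg/L (concentration scales inversely with clearance).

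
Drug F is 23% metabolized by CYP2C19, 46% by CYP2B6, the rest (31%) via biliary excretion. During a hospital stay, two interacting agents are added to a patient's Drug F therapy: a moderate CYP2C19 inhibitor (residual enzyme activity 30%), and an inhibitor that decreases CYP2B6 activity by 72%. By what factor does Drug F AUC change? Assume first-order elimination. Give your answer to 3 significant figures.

1.97

The CYP2C19 pathway (23% of clearance) falls to 0.3× activity: 0.23 × 0.3 = 0.069.
The CYP2B6 pathway (46% of clearance) is reduced to 0.28× activity: 0.46 × 0.28 = 0.1288.
The remaining 31% of clearance is unaffected.
New clearance relative to baseline: 0.069 + 0.1288 + 0.31 = 0.5078.
Net AUC ratio = 1 / 0.5078 = 1.97.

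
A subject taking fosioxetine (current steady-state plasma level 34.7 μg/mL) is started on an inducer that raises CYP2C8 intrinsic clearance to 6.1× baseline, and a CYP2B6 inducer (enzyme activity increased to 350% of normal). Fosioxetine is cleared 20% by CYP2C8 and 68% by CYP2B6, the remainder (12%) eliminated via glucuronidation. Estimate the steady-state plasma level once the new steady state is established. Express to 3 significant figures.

9.33 μg/mL

CYP2C8: 0.2 × 6.1 = 1.22
CYP2B6: 0.68 × 3.5 = 2.38
Other: 0.12 (unchanged)
CL_new/CL_old = 1.22 + 2.38 + 0.12 = 3.72.
Dividing the baseline by the relative clearance: 34.7 / 3.72 = 9.33 μg/mL.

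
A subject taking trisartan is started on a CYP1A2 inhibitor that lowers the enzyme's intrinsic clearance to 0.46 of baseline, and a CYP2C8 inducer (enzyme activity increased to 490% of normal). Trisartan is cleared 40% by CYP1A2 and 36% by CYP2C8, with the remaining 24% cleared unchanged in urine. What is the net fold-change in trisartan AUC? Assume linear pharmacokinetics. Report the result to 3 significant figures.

CYP1A2: 0.4 × 0.46 = 0.184
CYP2C8: 0.36 × 4.9 = 1.764
Other: 0.24 (unchanged)
Relative clearance = 0.184 + 1.764 + 0.24 = 2.188.
Because AUC varies inversely with clearance, the combined effect is 1 / 2.188 = 0.457.

0.457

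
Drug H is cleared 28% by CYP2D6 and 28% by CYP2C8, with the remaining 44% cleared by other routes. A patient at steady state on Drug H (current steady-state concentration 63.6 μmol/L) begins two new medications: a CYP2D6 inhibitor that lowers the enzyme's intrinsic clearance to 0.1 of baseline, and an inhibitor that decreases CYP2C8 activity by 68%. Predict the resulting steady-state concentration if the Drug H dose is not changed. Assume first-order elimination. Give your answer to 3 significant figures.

114 μmol/L

The CYP2D6 pathway (28% of clearance) is reduced to 0.1× activity: 0.28 × 0.1 = 0.028.
The CYP2C8 pathway (28% of clearance) drops to 0.32× activity: 0.28 × 0.32 = 0.0896.
The remaining 44% of clearance is unaffected.
CL_new/CL_old = 0.028 + 0.0896 + 0.44 = 0.5576.
Dividing the baseline by the relative clearance: 63.6 / 0.5576 = 114 μmol/L.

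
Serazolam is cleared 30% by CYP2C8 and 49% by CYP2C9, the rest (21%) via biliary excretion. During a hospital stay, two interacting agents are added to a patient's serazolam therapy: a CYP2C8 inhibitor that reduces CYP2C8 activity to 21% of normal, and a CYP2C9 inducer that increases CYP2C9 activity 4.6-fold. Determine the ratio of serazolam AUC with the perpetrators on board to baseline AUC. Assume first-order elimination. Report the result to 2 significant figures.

0.40

The CYP2C8 pathway (30% of clearance) is reduced to 0.21× activity: 0.3 × 0.21 = 0.063.
The CYP2C9 pathway (49% of clearance) is boosted to 4.6× activity: 0.49 × 4.6 = 2.254.
Non-CYP routes (21%) are unchanged.
Relative clearance = 0.063 + 2.254 + 0.21 = 2.527.
Net AUC ratio = 1 / 2.527 = 0.40.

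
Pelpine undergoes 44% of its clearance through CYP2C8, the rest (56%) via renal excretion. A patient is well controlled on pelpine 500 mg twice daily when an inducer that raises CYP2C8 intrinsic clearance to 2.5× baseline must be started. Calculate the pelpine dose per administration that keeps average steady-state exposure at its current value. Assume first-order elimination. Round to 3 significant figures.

The CYP2C8 pathway (44% of clearance) increases to 2.5× activity: 0.44 × 2.5 = 1.1.
Non-CYP routes (56%) are unchanged.
New clearance relative to baseline: 1.1 + 0.56 = 1.66.
Css,avg = (dose rate)/CL, so holding Css fixed requires dose ∝ CL: 500 × 1.66 = 830 mg.

830 mg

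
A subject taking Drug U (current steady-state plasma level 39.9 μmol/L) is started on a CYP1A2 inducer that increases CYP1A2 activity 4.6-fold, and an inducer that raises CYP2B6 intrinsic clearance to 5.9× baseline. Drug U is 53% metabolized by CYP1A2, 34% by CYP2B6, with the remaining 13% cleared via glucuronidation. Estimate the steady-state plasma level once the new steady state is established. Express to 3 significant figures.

8.72 μmol/L

CYP1A2: 0.53 × 4.6 = 2.438
CYP2B6: 0.34 × 5.9 = 2.006
Other: 0.13 (unchanged)
New clearance relative to baseline: 2.438 + 2.006 + 0.13 = 4.574.
Steady-state plasma level ∝ 1/CL: new value = 39.9 / 4.574 = 8.72 μmol/L.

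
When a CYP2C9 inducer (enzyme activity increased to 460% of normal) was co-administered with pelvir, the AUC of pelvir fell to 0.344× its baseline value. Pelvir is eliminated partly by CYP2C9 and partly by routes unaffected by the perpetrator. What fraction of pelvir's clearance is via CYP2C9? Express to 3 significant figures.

0.530

CL'/CL = 1 / 0.344 = 2.907
4.6·fm + (1 − fm) = 2.907
fm = (2.907 − 1) / (4.6 − 1) = 0.530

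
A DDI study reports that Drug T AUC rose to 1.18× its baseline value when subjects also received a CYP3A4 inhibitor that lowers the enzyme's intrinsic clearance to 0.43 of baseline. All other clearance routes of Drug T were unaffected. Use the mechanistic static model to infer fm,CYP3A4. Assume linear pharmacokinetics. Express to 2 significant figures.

CL'/CL = 1 / 1.18 = 0.8475
0.43·fm + (1 − fm) = 0.8475
fm = (0.8475 − 1) / (0.43 − 1) = 0.27

0.27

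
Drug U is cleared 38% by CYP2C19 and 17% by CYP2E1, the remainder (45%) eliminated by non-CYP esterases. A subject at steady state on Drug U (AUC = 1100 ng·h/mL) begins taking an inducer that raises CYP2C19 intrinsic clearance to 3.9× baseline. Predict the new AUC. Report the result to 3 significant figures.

523 ng·h/mL

The CYP2C19 pathway (38% of clearance) rises to 3.9× activity: 0.38 × 3.9 = 1.482.
CYP2E1 (17%) and the residual 45% are unaffected.
Relative clearance = 1.482 + 0.17 + 0.45 = 2.102.
AUC ∝ 1/CL, so new value = 1100 / 2.102 = 523 ng·h/mL.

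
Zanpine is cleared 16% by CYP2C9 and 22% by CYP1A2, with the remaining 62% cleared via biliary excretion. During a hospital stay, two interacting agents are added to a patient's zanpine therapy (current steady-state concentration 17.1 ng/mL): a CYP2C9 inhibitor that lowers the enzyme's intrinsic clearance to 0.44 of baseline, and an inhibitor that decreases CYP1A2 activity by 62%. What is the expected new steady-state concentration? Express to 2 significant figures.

CYP2C9: 0.16 × 0.44 = 0.0704
CYP1A2: 0.22 × 0.38 = 0.0836
Other: 0.62 (unchanged)
Relative clearance = 0.0704 + 0.0836 + 0.62 = 0.774.
New steady-state concentration = 17.1 / 0.774 = 22 ng/mL (concentration scales inversely with clearance).

22 ng/mL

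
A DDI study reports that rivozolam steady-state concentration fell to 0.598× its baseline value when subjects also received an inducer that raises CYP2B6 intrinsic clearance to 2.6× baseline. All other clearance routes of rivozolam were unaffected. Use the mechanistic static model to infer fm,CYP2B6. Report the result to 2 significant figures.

0.42

CL'/CL = 1 / 0.598 = 1.672
2.6·fm + (1 − fm) = 1.672
fm = (1.672 − 1) / (2.6 − 1) = 0.42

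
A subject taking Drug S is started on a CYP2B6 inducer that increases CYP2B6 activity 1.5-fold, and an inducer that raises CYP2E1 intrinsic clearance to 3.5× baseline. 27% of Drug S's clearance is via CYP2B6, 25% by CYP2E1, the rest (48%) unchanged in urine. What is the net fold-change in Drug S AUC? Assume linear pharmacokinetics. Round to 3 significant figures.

The CYP2B6 pathway (27% of clearance) is boosted to 1.5× activity: 0.27 × 1.5 = 0.405.
The CYP2E1 pathway (25% of clearance) increases to 3.5× activity: 0.25 × 3.5 = 0.875.
The remaining 48% of clearance is unaffected.
CL_new/CL_old = 0.405 + 0.875 + 0.48 = 1.76.
Because AUC varies inversely with clearance, the combined effect is 1 / 1.76 = 0.568.

0.568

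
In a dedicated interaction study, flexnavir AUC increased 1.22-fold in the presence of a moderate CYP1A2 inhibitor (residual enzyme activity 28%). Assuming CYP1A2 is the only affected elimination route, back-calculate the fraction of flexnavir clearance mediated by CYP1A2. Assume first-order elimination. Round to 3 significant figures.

0.250

CL'/CL = 1 / 1.22 = 0.8197
0.28·fm + (1 − fm) = 0.8197
fm = (0.8197 − 1) / (0.28 − 1) = 0.250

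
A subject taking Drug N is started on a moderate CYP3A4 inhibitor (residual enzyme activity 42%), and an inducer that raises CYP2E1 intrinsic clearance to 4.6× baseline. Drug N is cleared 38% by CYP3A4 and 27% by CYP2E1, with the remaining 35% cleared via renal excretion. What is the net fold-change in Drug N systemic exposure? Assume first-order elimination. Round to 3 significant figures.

0.571

The CYP3A4 pathway (38% of clearance) falls to 0.42× activity: 0.38 × 0.42 = 0.1596.
The CYP2E1 pathway (27% of clearance) increases to 4.6× activity: 0.27 × 4.6 = 1.242.
The remaining 35% of clearance is unaffected.
CL_new/CL_old = 0.1596 + 1.242 + 0.35 = 1.7516.
Systemic exposure ∝ 1/CL: fold-change = 1 / 1.7516 = 0.571.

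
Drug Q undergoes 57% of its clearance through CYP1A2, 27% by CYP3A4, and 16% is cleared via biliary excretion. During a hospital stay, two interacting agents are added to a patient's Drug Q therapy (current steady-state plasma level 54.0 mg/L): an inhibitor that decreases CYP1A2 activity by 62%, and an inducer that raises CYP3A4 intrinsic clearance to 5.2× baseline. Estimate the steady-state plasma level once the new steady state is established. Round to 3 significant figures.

30.3 mg/L

The CYP1A2 pathway (57% of clearance) falls to 0.38× activity: 0.57 × 0.38 = 0.2166.
The CYP3A4 pathway (27% of clearance) rises to 5.2× activity: 0.27 × 5.2 = 1.404.
The remaining 16% of clearance is unaffected.
Relative clearance = 0.2166 + 1.404 + 0.16 = 1.7806.
Dividing the baseline by the relative clearance: 54.0 / 1.7806 = 30.3 mg/L.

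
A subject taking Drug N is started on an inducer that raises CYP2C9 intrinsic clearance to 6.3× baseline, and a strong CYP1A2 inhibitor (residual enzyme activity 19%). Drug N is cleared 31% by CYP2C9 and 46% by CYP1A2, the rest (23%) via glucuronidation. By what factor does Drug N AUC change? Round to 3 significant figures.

0.440

CYP2C9: 0.31 × 6.3 = 1.953
CYP1A2: 0.46 × 0.19 = 0.0874
Other: 0.23 (unchanged)
Relative clearance = 1.953 + 0.0874 + 0.23 = 2.2704.
Net AUC ratio = 1 / 2.2704 = 0.440.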